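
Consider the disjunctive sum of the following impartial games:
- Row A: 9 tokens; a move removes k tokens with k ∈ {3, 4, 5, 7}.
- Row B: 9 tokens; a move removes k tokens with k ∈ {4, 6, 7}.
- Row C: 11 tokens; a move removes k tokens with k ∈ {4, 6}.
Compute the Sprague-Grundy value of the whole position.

Build the Grundy sequence for row A with g(k) = mex{g(k−s) : s ∈ {3, 4, 5, 7}, s ≤ k}:
k:     0  1  2  3  4  5  6  7  8  9
g(k):  0  0  0  1  1  1  2  2  2  3
So g(9) = 3.
Build the Grundy sequence for row B with g(k) = mex{g(k−s) : s ∈ {4, 6, 7}, s ≤ k}:
g(0) = mex{} = 0
g(1) = mex{} = 0
g(2) = mex{} = 0
g(3) = mex{} = 0
g(4) = mex{0} = 1
g(5) = mex{0} = 1
g(6) = mex{0} = 1
g(7) = mex{0} = 1
g(8) = mex{0,1} = 2
g(9) = mex{0,1} = 2
So g(9) = 2.
Grundy values for row C (subtraction set {4, 6}):
k:     0  1  2  3  4  5  6  7  8  9 10 11
g(k):  0  0  0  0  1  1  1  1  2  2  0  0
So g(11) = 0.
The value of a disjunctive sum is the nim-sum of the parts.
Combined value = 3 XOR 2 XOR 0 = 1.

1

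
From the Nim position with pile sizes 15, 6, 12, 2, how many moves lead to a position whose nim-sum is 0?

Compute the nim-sum pairwise:
15 XOR 6 = 9
9 XOR 12 = 5
5 XOR 2 = 7
The overall nim-sum is X = 7. A pile of size p has a winning move iff p XOR X < p (reduce it to p XOR X).
  15: 15 XOR 7 = 8 < 15 — winning move (to 8).
  6: 6 XOR 7 = 1 < 6 — winning move (to 1).
  12: 12 XOR 7 = 11 < 12 — winning move (to 11).
  2: 2 XOR 7 = 5 ≥ 2 — no move.
That gives 3 winning moves.

3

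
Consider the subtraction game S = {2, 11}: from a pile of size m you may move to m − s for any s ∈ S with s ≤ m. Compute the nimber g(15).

1

Compute g(0), g(1), … for moves {2, 11}:
k:     0  1  2  3  4  5  6  7  8  9 10 11 12 13 14 15
g(k):  0  0  1  1  0  0  1  1  0  0  1  1  2  0  0  1
So g(15) = 1.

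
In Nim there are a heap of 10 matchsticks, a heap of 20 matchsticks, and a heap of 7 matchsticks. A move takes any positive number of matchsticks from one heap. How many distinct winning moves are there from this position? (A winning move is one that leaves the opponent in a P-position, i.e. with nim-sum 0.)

Compute the nim-sum pairwise:
10 ⊕ 20 = 30
30 ⊕ 7 = 25
The overall nim-sum is X = 25. A heap of size p has a winning move iff p XOR X < p (reduce it to p XOR X).
  10: 10 XOR 25 = 19 ≥ 10 — no move.
  20: 20 XOR 25 = 13 < 20 — winning move (to 13).
  7: 7 XOR 25 = 30 ≥ 7 — no move.
That gives 1 winning move.

1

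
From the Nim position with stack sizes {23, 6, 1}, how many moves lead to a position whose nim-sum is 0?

In binary:
  10111  (23)
  00110  (6)
  00001  (1)
  -----
  10000  (16)
The overall nim-sum is X = 16. A stack of size p has a winning move iff p XOR X < p (reduce it to p XOR X).
  23: 23 XOR 16 = 7 < 23 — winning move (to 7).
  6: 6 XOR 16 = 22 ≥ 6 — no move.
  1: 1 XOR 16 = 17 ≥ 1 — no move.
That gives 1 winning move.

1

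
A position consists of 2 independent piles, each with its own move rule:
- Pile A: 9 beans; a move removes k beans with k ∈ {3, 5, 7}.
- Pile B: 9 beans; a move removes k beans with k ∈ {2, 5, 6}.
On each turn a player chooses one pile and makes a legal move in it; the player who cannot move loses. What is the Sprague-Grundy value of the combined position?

1

Build the Grundy sequence for pile A with g(k) = mex{g(k−s) : s ∈ {3, 5, 7}, s ≤ k}:
g(0) = mex{} = 0
g(1) = mex{} = 0
g(2) = mex{} = 0
g(3) = mex{0} = 1
g(4) = mex{0} = 1
g(5) = mex{0} = 1
g(6) = mex{0,1} = 2
g(7) = mex{0,1} = 2
g(8) = mex{0,1} = 2
g(9) = mex{0,1,2} = 3
So g(9) = 3.
For pile B, compute g(0), g(1), … with moves {2, 5, 6}:
g(0) = mex{} = 0
g(1) = mex{} = 0
g(2) = mex{0} = 1
g(3) = mex{0} = 1
g(4) = mex{1} = 0
g(5) = mex{0,1} = 2
g(6) = mex{0} = 1
g(7) = mex{0,1,2} = 3
g(8) = mex{1} = 0
g(9) = mex{0,1,3} = 2
So g(9) = 2.
By the Sprague-Grundy theorem, the Grundy value of a sum of independent games is the XOR of the component values.
Combined value = 3 ⊕ 2 = 1.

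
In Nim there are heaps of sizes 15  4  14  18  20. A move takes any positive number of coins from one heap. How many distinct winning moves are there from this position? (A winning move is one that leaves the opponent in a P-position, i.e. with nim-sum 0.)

Write each in binary and XOR column by column:
  01111  (15)
  00100  (4)
  01110  (14)
  10010  (18)
  10100  (20)
  -----
  00011  (3)
The overall nim-sum is X = 3. A heap of size p has a winning move iff p XOR X < p (reduce it to p XOR X).
  15: 15 XOR 3 = 12 < 15 — winning move (to 12).
  4: 4 XOR 3 = 7 ≥ 4 — no move.
  14: 14 XOR 3 = 13 < 14 — winning move (to 13).
  18: 18 XOR 3 = 17 < 18 — winning move (to 17).
  20: 20 XOR 3 = 23 ≥ 20 — no move.
That gives 3 winning moves.

3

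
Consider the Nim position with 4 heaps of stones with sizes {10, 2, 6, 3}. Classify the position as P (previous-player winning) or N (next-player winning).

Compute the nim-sum pairwise:
10 XOR 2 = 8
8 XOR 6 = 14
14 XOR 3 = 13
The nim-sum is 13 ≠ 0, so this is an N-position: the player to move can win.

N-position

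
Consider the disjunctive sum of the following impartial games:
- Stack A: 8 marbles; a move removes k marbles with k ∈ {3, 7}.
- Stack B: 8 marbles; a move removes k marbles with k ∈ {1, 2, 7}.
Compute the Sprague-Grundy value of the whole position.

For stack A, compute g(0), g(1), … with moves {3, 7}:
g(0) = mex{} = 0
g(1) = mex{} = 0
g(2) = mex{} = 0
g(3) = mex{0} = 1
g(4) = mex{0} = 1
g(5) = mex{0} = 1
g(6) = mex{1} = 0
g(7) = mex{0,1} = 2
g(8) = mex{0,1} = 2
So g(8) = 2.
For stack B, compute g(0), g(1), … with moves {1, 2, 7}:
k:     0  1  2  3  4  5  6  7  8
g(k):  0  1  2  0  1  2  0  1  2
So g(8) = 2.
The value of a disjunctive sum is the nim-sum of the parts.
Combined value = 2 ⊕ 2 = 0.

0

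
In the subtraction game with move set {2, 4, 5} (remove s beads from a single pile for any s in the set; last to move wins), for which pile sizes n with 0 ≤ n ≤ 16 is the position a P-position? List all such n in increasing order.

0, 1, 7, 8, 14, 15

Compute g(0), g(1), … for moves {2, 4, 5}:
k:     0  1  2  3  4  5  6  7  8  9 10 11 12 13 14 15 16
g(k):  0  0  1  1  2  2  3  0  0  1  1  2  2  3  0  0  1
The P-positions (g = 0) in 0..16 are 0, 1, 7, 8, 14, 15.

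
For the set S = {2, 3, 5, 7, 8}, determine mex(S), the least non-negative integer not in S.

0 is not in the set, so the mex is 0.

0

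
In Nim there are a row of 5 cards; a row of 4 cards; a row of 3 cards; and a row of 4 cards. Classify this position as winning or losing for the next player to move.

Winning position

Compute the nim-sum pairwise:
5 XOR 4 = 1
1 XOR 3 = 2
2 XOR 4 = 6
The nim-sum is 6 ≠ 0, so this is an N-position: the player to move can win.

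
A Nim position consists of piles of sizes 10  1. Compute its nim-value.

Nim-sum: 10 ⊕ 1 = 11.

11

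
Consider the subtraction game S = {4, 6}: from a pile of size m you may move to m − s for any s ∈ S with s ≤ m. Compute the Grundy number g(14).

1

Grundy values for subtraction set {4, 6}:
g(0) = mex{} = 0
g(1) = mex{} = 0
g(2) = mex{} = 0
g(3) = mex{} = 0
g(4) = mex{0} = 1
g(5) = mex{0} = 1
g(6) = mex{0} = 1
g(7) = mex{0} = 1
g(8) = mex{0,1} = 2
g(9) = mex{0,1} = 2
g(10) = mex{1} = 0
g(11) = mex{1} = 0
g(12) = mex{1,2} = 0
g(13) = mex{1,2} = 0
g(14) = mex{0,2} = 1
So g(14) = 1.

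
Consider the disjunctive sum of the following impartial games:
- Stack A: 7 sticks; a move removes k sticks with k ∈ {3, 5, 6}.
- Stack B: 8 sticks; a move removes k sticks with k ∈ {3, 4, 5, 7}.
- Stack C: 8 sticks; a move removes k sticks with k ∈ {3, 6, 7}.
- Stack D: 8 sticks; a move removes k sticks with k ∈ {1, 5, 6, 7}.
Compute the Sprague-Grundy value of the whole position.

0

For stack A, compute g(0), g(1), … with moves {3, 5, 6}:
g(0) = mex{} = 0
g(1) = mex{} = 0
g(2) = mex{} = 0
g(3) = mex{0} = 1
g(4) = mex{0} = 1
g(5) = mex{0} = 1
g(6) = mex{0,1} = 2
g(7) = mex{0,1} = 2
So g(7) = 2.
Grundy values for stack B (subtraction set {3, 4, 5, 7}):
k:     0  1  2  3  4  5  6  7  8
g(k):  0  0  0  1  1  1  2  2  2
So g(8) = 2.
For stack C, compute g(0), g(1), … with moves {3, 6, 7}:
k:     0  1  2  3  4  5  6  7  8
g(k):  0  0  0  1  1  1  2  2  2
So g(8) = 2.
Build the Grundy sequence for stack D with g(k) = mex{g(k−s) : s ∈ {1, 5, 6, 7}, s ≤ k}:
g(0) = mex{} = 0
g(1) = mex{0} = 1
g(2) = mex{1} = 0
g(3) = mex{0} = 1
g(4) = mex{1} = 0
g(5) = mex{0} = 1
g(6) = mex{0,1} = 2
g(7) = mex{0,1,2} = 3
g(8) = mex{0,1,3} = 2
So g(8) = 2.
The value of a disjunctive sum is the nim-sum of the parts.
Combined value = 2 XOR 2 XOR 2 XOR 2 = 0.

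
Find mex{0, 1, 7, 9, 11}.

2

The values 0, 1 are all present; 2 is the first non-negative integer missing from the set.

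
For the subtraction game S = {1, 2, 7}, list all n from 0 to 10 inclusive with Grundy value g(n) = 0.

0, 3, 6, 9

Grundy values for subtraction set {1, 2, 7}:
k:     0  1  2  3  4  5  6  7  8  9 10
g(k):  0  1  2  0  1  2  0  1  2  0  1
The P-positions (g = 0) in 0..10 are 0, 3, 6, 9.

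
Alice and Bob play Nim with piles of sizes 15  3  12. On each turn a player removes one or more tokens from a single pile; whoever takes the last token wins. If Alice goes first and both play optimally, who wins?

Bob wins

Compute the nim-sum pairwise:
15 ^ 3 = 12
12 ^ 12 = 0
The nim-sum is 0, so this is a P-position: the player to move is in a losing position under optimal play; Alice is about to move from it and so loses — Bob wins.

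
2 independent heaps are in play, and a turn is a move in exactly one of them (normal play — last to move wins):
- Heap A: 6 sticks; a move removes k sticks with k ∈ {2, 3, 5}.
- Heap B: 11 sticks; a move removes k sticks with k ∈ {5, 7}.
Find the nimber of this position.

Grundy values for heap A (subtraction set {2, 3, 5}):
g(0) = mex{} = 0
g(1) = mex{} = 0
g(2) = mex{0} = 1
g(3) = mex{0} = 1
g(4) = mex{0,1} = 2
g(5) = mex{0,1} = 2
g(6) = mex{0,1,2} = 3
So g(6) = 3.
For heap B, compute g(0), g(1), … with moves {5, 7}:
g(0) = mex{} = 0
g(1) = mex{} = 0
g(2) = mex{} = 0
g(3) = mex{} = 0
g(4) = mex{} = 0
g(5) = mex{0} = 1
g(6) = mex{0} = 1
g(7) = mex{0} = 1
g(8) = mex{0} = 1
g(9) = mex{0} = 1
g(10) = mex{0,1} = 2
g(11) = mex{0,1} = 2
So g(11) = 2.
By the Sprague-Grundy theorem, the Grundy value of a sum of independent games is the XOR of the component values.
Combined value = 3 XOR 2 = 1.

1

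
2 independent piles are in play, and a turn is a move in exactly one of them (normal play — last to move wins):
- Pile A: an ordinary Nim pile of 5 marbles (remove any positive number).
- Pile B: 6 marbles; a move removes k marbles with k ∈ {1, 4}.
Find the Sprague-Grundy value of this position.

Pile A is a plain Nim pile of size 5, so its Grundy value is 5.
For pile B, compute g(0), g(1), … with moves {1, 4}:
g(0) = mex{} = 0
g(1) = mex{0} = 1
g(2) = mex{1} = 0
g(3) = mex{0} = 1
g(4) = mex{0,1} = 2
g(5) = mex{1,2} = 0
g(6) = mex{0} = 1
So g(6) = 1.
The value of a disjunctive sum is the nim-sum of the parts.
Combined value = 5 ⊕ 1 = 4.

4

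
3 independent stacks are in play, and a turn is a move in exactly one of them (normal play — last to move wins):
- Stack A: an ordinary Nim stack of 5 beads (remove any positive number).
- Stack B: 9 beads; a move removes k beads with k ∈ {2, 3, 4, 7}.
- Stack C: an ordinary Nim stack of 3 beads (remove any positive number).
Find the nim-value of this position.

2

Stack A is a plain Nim stack of size 5, so its Grundy value is 5.
Grundy values for stack B (subtraction set {2, 3, 4, 7}):
k:     0  1  2  3  4  5  6  7  8  9
g(k):  0  0  1  1  2  2  0  3  1  4
So g(9) = 4.
Stack C is a plain Nim stack of size 3, so its Grundy value is 3.
By the Sprague-Grundy theorem, the Grundy value of a sum of independent games is the XOR of the component values.
Combined value = 5 ⊕ 4 ⊕ 3 = 2.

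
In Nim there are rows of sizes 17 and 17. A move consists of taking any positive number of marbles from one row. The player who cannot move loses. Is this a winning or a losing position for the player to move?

Bitwise XOR of the heap sizes:
  10001  (17)
  10001  (17)
  -----
  00000  (0)
The nim-sum is 0, so this is a P-position: the player to move is in a losing position under optimal play.

Losing position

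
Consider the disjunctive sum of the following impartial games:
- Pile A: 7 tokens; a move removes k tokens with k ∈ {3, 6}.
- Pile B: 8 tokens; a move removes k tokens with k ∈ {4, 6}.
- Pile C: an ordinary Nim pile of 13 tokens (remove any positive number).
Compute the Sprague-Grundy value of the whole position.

13

Grundy values for pile A (subtraction set {3, 6}):
k:     0  1  2  3  4  5  6  7
g(k):  0  0  0  1  1  1  2  2
So g(7) = 2.
For pile B, compute g(0), g(1), … with moves {4, 6}:
k:     0  1  2  3  4  5  6  7  8
g(k):  0  0  0  0  1  1  1  1  2
So g(8) = 2.
Pile C is a plain Nim pile of size 13, so its Grundy value is 13.
By the Sprague-Grundy theorem, the Grundy value of a sum of independent games is the XOR of the component values.
Combined value = 2 XOR 2 XOR 13 = 13.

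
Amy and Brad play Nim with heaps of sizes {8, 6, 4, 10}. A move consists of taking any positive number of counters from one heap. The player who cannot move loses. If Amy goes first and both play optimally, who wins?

Brad wins

Compute the nim-sum pairwise:
8 XOR 6 = 14
14 XOR 4 = 10
10 XOR 10 = 0
The nim-sum is 0, so this is a P-position: the player to move is in a losing position under optimal play; Amy is about to move from it and so loses — Brad wins.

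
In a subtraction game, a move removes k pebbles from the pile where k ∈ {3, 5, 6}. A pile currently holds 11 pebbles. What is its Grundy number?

0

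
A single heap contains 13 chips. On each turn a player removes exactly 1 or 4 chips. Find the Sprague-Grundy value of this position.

Grundy values for subtraction set {1, 4}:
g(0) = mex{} = 0
g(1) = mex{0} = 1
g(2) = mex{1} = 0
g(3) = mex{0} = 1
g(4) = mex{0,1} = 2
g(5) = mex{1,2} = 0
g(6) = mex{0} = 1
g(7) = mex{1} = 0
g(8) = mex{0,2} = 1
g(9) = mex{0,1} = 2
g(10) = mex{1,2} = 0
g(11) = mex{0} = 1
g(12) = mex{1} = 0
g(13) = mex{0,2} = 1
So g(13) = 1.

1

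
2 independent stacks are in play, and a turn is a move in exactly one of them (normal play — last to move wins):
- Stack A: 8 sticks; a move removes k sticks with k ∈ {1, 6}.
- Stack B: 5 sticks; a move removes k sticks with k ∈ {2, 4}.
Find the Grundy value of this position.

3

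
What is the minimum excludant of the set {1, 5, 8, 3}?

0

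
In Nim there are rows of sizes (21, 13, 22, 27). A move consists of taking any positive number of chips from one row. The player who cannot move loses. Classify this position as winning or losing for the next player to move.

Winning position

In binary:
  10101  (21)
  01101  (13)
  10110  (22)
  11011  (27)
  -----
  10101  (21)
The nim-sum is 21 ≠ 0, so this is an N-position: the player to move can win.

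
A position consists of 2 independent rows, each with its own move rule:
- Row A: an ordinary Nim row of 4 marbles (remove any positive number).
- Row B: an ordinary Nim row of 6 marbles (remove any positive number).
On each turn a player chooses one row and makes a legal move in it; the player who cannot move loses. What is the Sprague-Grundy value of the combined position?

2

Row A is a plain Nim row of size 4, so its Grundy value is 4.
Row B is a plain Nim row of size 6, so its Grundy value is 6.
The value of a disjunctive sum is the nim-sum of the parts.
Combined value = 4 XOR 6 = 2.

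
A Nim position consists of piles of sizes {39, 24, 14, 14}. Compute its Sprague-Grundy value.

Write each in binary and XOR column by column:
  100111  (39)
  011000  (24)
  001110  (14)
  001110  (14)
  ------
  111111  (63)

63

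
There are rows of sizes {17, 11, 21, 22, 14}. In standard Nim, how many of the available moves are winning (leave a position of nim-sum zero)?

3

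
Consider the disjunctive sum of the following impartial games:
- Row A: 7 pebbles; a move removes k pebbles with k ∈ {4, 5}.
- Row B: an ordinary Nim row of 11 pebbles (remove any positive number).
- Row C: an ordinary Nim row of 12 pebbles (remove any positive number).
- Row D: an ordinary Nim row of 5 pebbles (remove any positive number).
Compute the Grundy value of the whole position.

Grundy values for row A (subtraction set {4, 5}):
k:     0  1  2  3  4  5  6  7
g(k):  0  0  0  0  1  1  1  1
So g(7) = 1.
Row B is a plain Nim row of size 11, so its Grundy value is 11.
Row C is a plain Nim row of size 12, so its Grundy value is 12.
Row D is a plain Nim row of size 5, so its Grundy value is 5.
By the Sprague-Grundy theorem, the Grundy value of a sum of independent games is the XOR of the component values.
Combined value = 1 ⊕ 11 ⊕ 12 ⊕ 5 = 3.

3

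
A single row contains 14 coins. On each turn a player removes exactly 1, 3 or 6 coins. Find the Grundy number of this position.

1

Build the Grundy sequence with g(k) = mex{g(k−s) : s ∈ {1, 3, 6}, s ≤ k}:
g(0) = mex{} = 0
g(1) = mex{0} = 1
g(2) = mex{1} = 0
g(3) = mex{0} = 1
g(4) = mex{1} = 0
g(5) = mex{0} = 1
g(6) = mex{0,1} = 2
g(7) = mex{0,1,2} = 3
g(8) = mex{0,1,3} = 2
g(9) = mex{1,2} = 0
g(10) = mex{0,3} = 1
g(11) = mex{1,2} = 0
g(12) = mex{0,2} = 1
g(13) = mex{1,3} = 0
g(14) = mex{0,2} = 1
So g(14) = 1.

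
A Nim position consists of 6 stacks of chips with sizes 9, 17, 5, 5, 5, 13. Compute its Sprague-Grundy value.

16

In binary:
  01001  (9)
  10001  (17)
  00101  (5)
  00101  (5)
  00101  (5)
  01101  (13)
  -----
  10000  (16)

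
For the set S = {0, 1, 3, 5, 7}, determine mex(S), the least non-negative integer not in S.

The values 0, 1 are all present; 2 is the first non-negative integer missing from the set.

2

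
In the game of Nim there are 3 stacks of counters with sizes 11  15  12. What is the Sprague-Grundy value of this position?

8

Nim-sum: 11 ^ 15 ^ 12 = 8.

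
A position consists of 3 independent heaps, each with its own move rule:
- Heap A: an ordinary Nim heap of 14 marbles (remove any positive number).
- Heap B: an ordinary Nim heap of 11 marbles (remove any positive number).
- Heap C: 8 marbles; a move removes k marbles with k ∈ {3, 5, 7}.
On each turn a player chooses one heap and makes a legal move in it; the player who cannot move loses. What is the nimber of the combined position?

Heap A is a plain Nim heap of size 14, so its Grundy value is 14.
Heap B is a plain Nim heap of size 11, so its Grundy value is 11.
Build the Grundy sequence for heap C with g(k) = mex{g(k−s) : s ∈ {3, 5, 7}, s ≤ k}:
g(0) = mex{} = 0
g(1) = mex{} = 0
g(2) = mex{} = 0
g(3) = mex{0} = 1
g(4) = mex{0} = 1
g(5) = mex{0} = 1
g(6) = mex{0,1} = 2
g(7) = mex{0,1} = 2
g(8) = mex{0,1} = 2
So g(8) = 2.
By the Sprague-Grundy theorem, the Grundy value of a sum of independent games is the XOR of the component values.
Combined value = 14 ⊕ 11 ⊕ 2 = 7.

7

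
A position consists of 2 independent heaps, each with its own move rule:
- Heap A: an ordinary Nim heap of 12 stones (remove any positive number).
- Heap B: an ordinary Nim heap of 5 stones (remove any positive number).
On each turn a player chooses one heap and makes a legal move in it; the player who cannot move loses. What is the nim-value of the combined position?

9

Heap A is a plain Nim heap of size 12, so its Grundy value is 12.
Heap B is a plain Nim heap of size 5, so its Grundy value is 5.
The value of a disjunctive sum is the nim-sum of the parts.
Combined value = 12 ⊕ 5 = 9.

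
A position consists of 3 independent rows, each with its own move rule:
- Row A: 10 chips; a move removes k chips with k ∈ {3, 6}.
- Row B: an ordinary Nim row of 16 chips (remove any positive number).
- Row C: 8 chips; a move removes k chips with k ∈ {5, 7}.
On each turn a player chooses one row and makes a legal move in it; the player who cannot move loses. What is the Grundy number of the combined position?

Grundy values for row A (subtraction set {3, 6}):
g(0) = mex{} = 0
g(1) = mex{} = 0
g(2) = mex{} = 0
g(3) = mex{0} = 1
g(4) = mex{0} = 1
g(5) = mex{0} = 1
g(6) = mex{0,1} = 2
g(7) = mex{0,1} = 2
g(8) = mex{0,1} = 2
g(9) = mex{1,2} = 0
g(10) = mex{1,2} = 0
So g(10) = 0.
Row B is a plain Nim row of size 16, so its Grundy value is 16.
Build the Grundy sequence for row C with g(k) = mex{g(k−s) : s ∈ {5, 7}, s ≤ k}:
k:     0  1  2  3  4  5  6  7  8
g(k):  0  0  0  0  0  1  1  1  1
So g(8) = 1.
By the Sprague-Grundy theorem, the Grundy value of a sum of independent games is the XOR of the component values.
Combined value = 0 ⊕ 16 ⊕ 1 = 17.

17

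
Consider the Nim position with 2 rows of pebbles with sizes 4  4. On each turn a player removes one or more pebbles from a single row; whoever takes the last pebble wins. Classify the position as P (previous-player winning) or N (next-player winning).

P-position

In binary:
  100  (4)
  100  (4)
  ---
  000  (0)
The nim-sum is 0, so this is a P-position: the player to move is in a losing position under optimal play.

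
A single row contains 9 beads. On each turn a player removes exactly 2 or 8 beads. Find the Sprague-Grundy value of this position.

2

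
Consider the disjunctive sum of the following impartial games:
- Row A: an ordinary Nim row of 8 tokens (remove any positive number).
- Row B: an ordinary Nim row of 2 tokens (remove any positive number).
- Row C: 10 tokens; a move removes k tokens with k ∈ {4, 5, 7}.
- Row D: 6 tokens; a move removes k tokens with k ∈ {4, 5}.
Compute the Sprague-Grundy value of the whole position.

Row A is a plain Nim row of size 8, so its Grundy value is 8.
Row B is a plain Nim row of size 2, so its Grundy value is 2.
Build the Grundy sequence for row C with g(k) = mex{g(k−s) : s ∈ {4, 5, 7}, s ≤ k}:
k:     0  1  2  3  4  5  6  7  8  9 10
g(k):  0  0  0  0  1  1  1  1  2  2  2
So g(10) = 2.
Build the Grundy sequence for row D with g(k) = mex{g(k−s) : s ∈ {4, 5}, s ≤ k}:
k:     0  1  2  3  4  5  6
g(k):  0  0  0  0  1  1  1
So g(6) = 1.
By the Sprague-Grundy theorem, the Grundy value of a sum of independent games is the XOR of the component values.
Combined value = 8 XOR 2 XOR 2 XOR 1 = 9.

9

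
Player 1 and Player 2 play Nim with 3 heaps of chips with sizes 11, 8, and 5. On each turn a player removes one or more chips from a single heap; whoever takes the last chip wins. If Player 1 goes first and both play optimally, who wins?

Player 1 wins

In binary:
  1011  (11)
  1000  (8)
  0101  (5)
  ----
  0110  (6)
The nim-sum is 6 ≠ 0, so this is an N-position: the player to move can win; Player 1 has a winning move.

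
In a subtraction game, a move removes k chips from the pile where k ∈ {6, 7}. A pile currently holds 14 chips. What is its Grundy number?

0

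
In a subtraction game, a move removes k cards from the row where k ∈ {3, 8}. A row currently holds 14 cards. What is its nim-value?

Build the Grundy sequence with g(k) = mex{g(k−s) : s ∈ {3, 8}, s ≤ k}:
k:     0  1  2  3  4  5  6  7  8  9 10 11 12 13 14
g(k):  0  0  0  1  1  1  0  0  2  1  1  0  0  0  1
So g(14) = 1.

1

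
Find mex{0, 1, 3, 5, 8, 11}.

2

The values 0, 1 are all present; 2 is the first non-negative integer missing from the set.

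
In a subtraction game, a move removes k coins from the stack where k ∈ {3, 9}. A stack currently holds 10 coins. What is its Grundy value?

Compute g(0), g(1), … for moves {3, 9}:
g(0) = mex{} = 0
g(1) = mex{} = 0
g(2) = mex{} = 0
g(3) = mex{0} = 1
g(4) = mex{0} = 1
g(5) = mex{0} = 1
g(6) = mex{1} = 0
g(7) = mex{1} = 0
g(8) = mex{1} = 0
g(9) = mex{0} = 1
g(10) = mex{0} = 1
So g(10) = 1.

1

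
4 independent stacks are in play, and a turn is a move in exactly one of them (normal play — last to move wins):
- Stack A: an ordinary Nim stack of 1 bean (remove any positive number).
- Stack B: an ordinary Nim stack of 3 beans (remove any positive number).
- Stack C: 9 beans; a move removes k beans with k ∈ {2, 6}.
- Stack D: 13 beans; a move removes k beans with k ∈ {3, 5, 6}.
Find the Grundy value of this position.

3

Stack A is a plain Nim stack of size 1, so its Grundy value is 1.
Stack B is a plain Nim stack of size 3, so its Grundy value is 3.
For stack C, compute g(0), g(1), … with moves {2, 6}:
g(0) = mex{} = 0
g(1) = mex{} = 0
g(2) = mex{0} = 1
g(3) = mex{0} = 1
g(4) = mex{1} = 0
g(5) = mex{1} = 0
g(6) = mex{0} = 1
g(7) = mex{0} = 1
g(8) = mex{1} = 0
g(9) = mex{1} = 0
So g(9) = 0.
For stack D, compute g(0), g(1), … with moves {3, 5, 6}:
k:     0  1  2  3  4  5  6  7  8  9 10 11 12 13
g(k):  0  0  0  1  1  1  2  2  2  0  0  0  1  1
So g(13) = 1.
The value of a disjunctive sum is the nim-sum of the parts.
Combined value = 1 XOR 3 XOR 0 XOR 1 = 3.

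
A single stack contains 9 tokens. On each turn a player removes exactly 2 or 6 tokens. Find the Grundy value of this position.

0

Grundy values for subtraction set {2, 6}:
g(0) = mex{} = 0
g(1) = mex{} = 0
g(2) = mex{0} = 1
g(3) = mex{0} = 1
g(4) = mex{1} = 0
g(5) = mex{1} = 0
g(6) = mex{0} = 1
g(7) = mex{0} = 1
g(8) = mex{1} = 0
g(9) = mex{1} = 0
So g(9) = 0.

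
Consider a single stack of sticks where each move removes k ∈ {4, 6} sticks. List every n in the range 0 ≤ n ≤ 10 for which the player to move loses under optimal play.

0, 1, 2, 3, 10

Compute g(0), g(1), … for moves {4, 6}:
g(0) = mex{} = 0
g(1) = mex{} = 0
g(2) = mex{} = 0
g(3) = mex{} = 0
g(4) = mex{0} = 1
g(5) = mex{0} = 1
g(6) = mex{0} = 1
g(7) = mex{0} = 1
g(8) = mex{0,1} = 2
g(9) = mex{0,1} = 2
g(10) = mex{1} = 0
The P-positions (g = 0) in 0..10 are 0, 1, 2, 3, 10.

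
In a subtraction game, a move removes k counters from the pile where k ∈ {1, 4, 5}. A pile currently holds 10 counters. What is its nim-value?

0

Build the Grundy sequence with g(k) = mex{g(k−s) : s ∈ {1, 4, 5}, s ≤ k}:
g(0) = mex{} = 0
g(1) = mex{0} = 1
g(2) = mex{1} = 0
g(3) = mex{0} = 1
g(4) = mex{0,1} = 2
g(5) = mex{0,1,2} = 3
g(6) = mex{0,1,3} = 2
g(7) = mex{0,1,2} = 3
g(8) = mex{1,2,3} = 0
g(9) = mex{0,2,3} = 1
g(10) = mex{1,2,3} = 0
So g(10) = 0.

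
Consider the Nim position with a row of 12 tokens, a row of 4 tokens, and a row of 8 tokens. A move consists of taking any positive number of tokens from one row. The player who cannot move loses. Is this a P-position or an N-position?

P-position

Bitwise XOR of the heap sizes:
  1100  (12)
  0100  (4)
  1000  (8)
  ----
  0000  (0)
The nim-sum is 0, so this is a P-position: the player to move is in a losing position under optimal play.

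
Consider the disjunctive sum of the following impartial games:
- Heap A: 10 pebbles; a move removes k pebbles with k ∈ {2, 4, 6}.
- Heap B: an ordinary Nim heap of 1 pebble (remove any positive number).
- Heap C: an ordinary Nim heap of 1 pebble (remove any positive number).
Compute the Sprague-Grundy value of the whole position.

1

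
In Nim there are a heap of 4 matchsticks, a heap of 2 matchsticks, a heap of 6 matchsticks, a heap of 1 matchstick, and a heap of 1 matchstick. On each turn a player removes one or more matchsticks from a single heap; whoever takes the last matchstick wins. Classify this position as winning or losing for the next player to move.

Losing position

Nim-sum: 4 XOR 2 XOR 6 XOR 1 XOR 1 = 0.
The nim-sum is 0, so this is a P-position: the player to move is in a losing position under optimal play.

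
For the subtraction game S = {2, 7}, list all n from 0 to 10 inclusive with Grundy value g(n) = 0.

0, 1, 4, 5, 9, 10

Build the Grundy sequence with g(k) = mex{g(k−s) : s ∈ {2, 7}, s ≤ k}:
k:     0  1  2  3  4  5  6  7  8  9 10
g(k):  0  0  1  1  0  0  1  1  2  0  0
The P-positions (g = 0) in 0..10 are 0, 1, 4, 5, 9, 10.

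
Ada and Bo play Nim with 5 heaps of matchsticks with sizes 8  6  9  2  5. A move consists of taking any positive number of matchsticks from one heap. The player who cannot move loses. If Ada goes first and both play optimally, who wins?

Nim-sum: 8 ^ 6 ^ 9 ^ 2 ^ 5 = 0.
The nim-sum is 0, so this is a P-position: the player to move is in a losing position under optimal play; Ada is about to move from it and so loses — Bo wins.

Bo wins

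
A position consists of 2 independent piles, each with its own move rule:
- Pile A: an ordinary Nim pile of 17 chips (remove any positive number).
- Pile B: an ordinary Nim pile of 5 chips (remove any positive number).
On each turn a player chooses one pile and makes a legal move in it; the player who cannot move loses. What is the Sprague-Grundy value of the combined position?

20

Pile A is a plain Nim pile of size 17, so its Grundy value is 17.
Pile B is a plain Nim pile of size 5, so its Grundy value is 5.
The value of a disjunctive sum is the nim-sum of the parts.
Combined value = 17 XOR 5 = 20.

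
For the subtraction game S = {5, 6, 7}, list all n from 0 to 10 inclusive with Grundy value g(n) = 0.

Compute g(0), g(1), … for moves {5, 6, 7}:
k:     0  1  2  3  4  5  6  7  8  9 10
g(k):  0  0  0  0  0  1  1  1  1  1  2
The P-positions (g = 0) in 0..10 are 0, 1, 2, 3, 4.

0, 1, 2, 3, 4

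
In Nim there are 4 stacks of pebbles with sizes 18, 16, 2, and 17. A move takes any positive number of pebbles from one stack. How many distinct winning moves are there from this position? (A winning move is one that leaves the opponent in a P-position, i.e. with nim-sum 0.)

3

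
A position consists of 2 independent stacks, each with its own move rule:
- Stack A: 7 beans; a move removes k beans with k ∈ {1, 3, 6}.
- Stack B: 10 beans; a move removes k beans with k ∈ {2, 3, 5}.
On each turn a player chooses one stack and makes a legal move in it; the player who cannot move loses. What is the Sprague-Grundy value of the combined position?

2

Build the Grundy sequence for stack A with g(k) = mex{g(k−s) : s ∈ {1, 3, 6}, s ≤ k}:
g(0) = mex{} = 0
g(1) = mex{0} = 1
g(2) = mex{1} = 0
g(3) = mex{0} = 1
g(4) = mex{1} = 0
g(5) = mex{0} = 1
g(6) = mex{0,1} = 2
g(7) = mex{0,1,2} = 3
So g(7) = 3.
Grundy values for stack B (subtraction set {2, 3, 5}):
k:     0  1  2  3  4  5  6  7  8  9 10
g(k):  0  0  1  1  2  2  3  0  0  1  1
So g(10) = 1.
The value of a disjunctive sum is the nim-sum of the parts.
Combined value = 3 XOR 1 = 2.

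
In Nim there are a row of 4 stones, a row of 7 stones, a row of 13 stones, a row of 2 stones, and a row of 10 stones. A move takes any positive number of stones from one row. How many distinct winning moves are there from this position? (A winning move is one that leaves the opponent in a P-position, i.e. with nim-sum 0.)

3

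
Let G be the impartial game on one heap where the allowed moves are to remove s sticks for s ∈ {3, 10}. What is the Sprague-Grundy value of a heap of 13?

0

Grundy values for subtraction set {3, 10}:
k:     0  1  2  3  4  5  6  7  8  9 10 11 12 13
g(k):  0  0  0  1  1  1  0  0  0  1  1  1  2  0
So g(13) = 0.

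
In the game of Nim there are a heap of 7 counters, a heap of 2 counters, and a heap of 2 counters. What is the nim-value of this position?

Compute the nim-sum pairwise:
7 ⊕ 2 = 5
5 ⊕ 2 = 7

7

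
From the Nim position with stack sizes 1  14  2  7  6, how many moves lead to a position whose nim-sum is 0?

1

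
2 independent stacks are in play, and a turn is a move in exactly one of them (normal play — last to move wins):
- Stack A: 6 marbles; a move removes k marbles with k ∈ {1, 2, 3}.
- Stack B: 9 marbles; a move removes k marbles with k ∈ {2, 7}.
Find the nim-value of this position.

Grundy values for stack A (subtraction set {1, 2, 3}):
g(0) = mex{} = 0
g(1) = mex{0} = 1
g(2) = mex{0,1} = 2
g(3) = mex{0,1,2} = 3
g(4) = mex{1,2,3} = 0
g(5) = mex{0,2,3} = 1
g(6) = mex{0,1,3} = 2
So g(6) = 2.
Grundy values for stack B (subtraction set {2, 7}):
g(0) = mex{} = 0
g(1) = mex{} = 0
g(2) = mex{0} = 1
g(3) = mex{0} = 1
g(4) = mex{1} = 0
g(5) = mex{1} = 0
g(6) = mex{0} = 1
g(7) = mex{0} = 1
g(8) = mex{0,1} = 2
g(9) = mex{1} = 0
So g(9) = 0.
The value of a disjunctive sum is the nim-sum of the parts.
Combined value = 2 XOR 0 = 2.

2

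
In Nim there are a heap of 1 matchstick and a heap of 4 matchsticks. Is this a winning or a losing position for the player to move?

Winning position

Write each in binary and XOR column by column:
  001  (1)
  100  (4)
  ---
  101  (5)
The nim-sum is 5 ≠ 0, so this is an N-position: the player to move can win.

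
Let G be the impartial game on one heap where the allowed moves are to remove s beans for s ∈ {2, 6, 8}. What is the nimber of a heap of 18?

0

Grundy values for subtraction set {2, 6, 8}:
k:     0  1  2  3  4  5  6  7  8  9 10 11 12 13 14 15 16 17 18
g(k):  0  0  1  1  0  0  1  1  2  2  3  3  2  2  0  0  1  1  0
So g(18) = 0.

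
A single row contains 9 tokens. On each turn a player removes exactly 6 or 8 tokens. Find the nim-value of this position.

1

Grundy values for subtraction set {6, 8}:
k:     0  1  2  3  4  5  6  7  8  9
g(k):  0  0  0  0  0  0  1  1  1  1
So g(9) = 1.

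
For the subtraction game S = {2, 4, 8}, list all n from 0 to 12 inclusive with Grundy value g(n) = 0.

0, 1, 6, 7, 12

Compute g(0), g(1), … for moves {2, 4, 8}:
g(0) = mex{} = 0
g(1) = mex{} = 0
g(2) = mex{0} = 1
g(3) = mex{0} = 1
g(4) = mex{0,1} = 2
g(5) = mex{0,1} = 2
g(6) = mex{1,2} = 0
g(7) = mex{1,2} = 0
g(8) = mex{0,2} = 1
g(9) = mex{0,2} = 1
g(10) = mex{0,1} = 2
g(11) = mex{0,1} = 2
g(12) = mex{1,2} = 0
The P-positions (g = 0) in 0..12 are 0, 1, 6, 7, 12.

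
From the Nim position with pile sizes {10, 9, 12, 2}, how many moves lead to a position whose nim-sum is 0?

Nim-sum: 10 ⊕ 9 ⊕ 12 ⊕ 2 = 13.
The overall nim-sum is X = 13. A pile of size p has a winning move iff p XOR X < p (reduce it to p XOR X).
  10: 10 XOR 13 = 7 < 10 — winning move (to 7).
  9: 9 XOR 13 = 4 < 9 — winning move (to 4).
  12: 12 XOR 13 = 1 < 12 — winning move (to 1).
  2: 2 XOR 13 = 15 ≥ 2 — no move.
That gives 3 winning moves.

3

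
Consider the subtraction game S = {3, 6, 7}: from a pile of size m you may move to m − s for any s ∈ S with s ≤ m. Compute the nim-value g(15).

1

Grundy values for subtraction set {3, 6, 7}:
k:     0  1  2  3  4  5  6  7  8  9 10 11 12 13 14 15
g(k):  0  0  0  1  1  1  2  2  2  3  0  0  0  1  1  1
So g(15) = 1.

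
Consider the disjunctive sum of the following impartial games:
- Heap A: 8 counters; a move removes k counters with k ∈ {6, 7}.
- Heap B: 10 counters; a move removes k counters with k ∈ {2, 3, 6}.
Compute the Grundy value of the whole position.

Grundy values for heap A (subtraction set {6, 7}):
g(0) = mex{} = 0
g(1) = mex{} = 0
g(2) = mex{} = 0
g(3) = mex{} = 0
g(4) = mex{} = 0
g(5) = mex{} = 0
g(6) = mex{0} = 1
g(7) = mex{0} = 1
g(8) = mex{0} = 1
So g(8) = 1.
Build the Grundy sequence for heap B with g(k) = mex{g(k−s) : s ∈ {2, 3, 6}, s ≤ k}:
k:     0  1  2  3  4  5  6  7  8  9 10
g(k):  0  0  1  1  2  0  3  1  2  0  0
So g(10) = 0.
By the Sprague-Grundy theorem, the Grundy value of a sum of independent games is the XOR of the component values.
Combined value = 1 XOR 0 = 1.

1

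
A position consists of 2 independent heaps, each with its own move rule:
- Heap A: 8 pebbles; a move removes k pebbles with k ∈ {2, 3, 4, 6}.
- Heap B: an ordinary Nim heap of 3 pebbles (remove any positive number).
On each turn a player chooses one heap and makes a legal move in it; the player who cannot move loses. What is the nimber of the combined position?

For heap A, compute g(0), g(1), … with moves {2, 3, 4, 6}:
g(0) = mex{} = 0
g(1) = mex{} = 0
g(2) = mex{0} = 1
g(3) = mex{0} = 1
g(4) = mex{0,1} = 2
g(5) = mex{0,1} = 2
g(6) = mex{0,1,2} = 3
g(7) = mex{0,1,2} = 3
g(8) = mex{1,2,3} = 0
So g(8) = 0.
Heap B is a plain Nim heap of size 3, so its Grundy value is 3.
By the Sprague-Grundy theorem, the Grundy value of a sum of independent games is the XOR of the component values.
Combined value = 0 ⊕ 3 = 3.

3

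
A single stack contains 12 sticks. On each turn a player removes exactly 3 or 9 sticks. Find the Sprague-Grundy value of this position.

0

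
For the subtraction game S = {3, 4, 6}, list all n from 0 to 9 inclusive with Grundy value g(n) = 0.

0, 1, 2, 9

Grundy values for subtraction set {3, 4, 6}:
k:     0  1  2  3  4  5  6  7  8  9
g(k):  0  0  0  1  1  1  2  2  2  0
The P-positions (g = 0) in 0..9 are 0, 1, 2, 9.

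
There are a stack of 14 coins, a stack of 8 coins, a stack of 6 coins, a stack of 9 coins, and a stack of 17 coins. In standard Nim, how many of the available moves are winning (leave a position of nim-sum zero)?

Compute the nim-sum pairwise:
14 ⊕ 8 = 6
6 ⊕ 6 = 0
0 ⊕ 9 = 9
9 ⊕ 17 = 24
The overall nim-sum is X = 24. A stack of size p has a winning move iff p XOR X < p (reduce it to p XOR X).
  14: 14 XOR 24 = 22 ≥ 14 — no move.
  8: 8 XOR 24 = 16 ≥ 8 — no move.
  6: 6 XOR 24 = 30 ≥ 6 — no move.
  9: 9 XOR 24 = 17 ≥ 9 — no move.
  17: 17 XOR 24 = 9 < 17 — winning move (to 9).
That gives 1 winning move.

1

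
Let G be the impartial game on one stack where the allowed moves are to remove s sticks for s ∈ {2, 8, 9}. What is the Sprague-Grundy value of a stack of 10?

3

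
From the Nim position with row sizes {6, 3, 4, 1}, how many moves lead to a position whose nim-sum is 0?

Nim-sum: 6 ^ 3 ^ 4 ^ 1 = 0.
The nim-sum is already 0, so every move leaves a nonzero nim-sum — there are no winning moves.

0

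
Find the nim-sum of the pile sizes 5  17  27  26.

Nim-sum: 5 XOR 17 XOR 27 XOR 26 = 21.

21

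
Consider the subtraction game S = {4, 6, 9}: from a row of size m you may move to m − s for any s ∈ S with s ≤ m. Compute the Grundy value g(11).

2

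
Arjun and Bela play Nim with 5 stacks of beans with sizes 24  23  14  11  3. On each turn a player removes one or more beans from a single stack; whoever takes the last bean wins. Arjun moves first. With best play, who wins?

Arjun wins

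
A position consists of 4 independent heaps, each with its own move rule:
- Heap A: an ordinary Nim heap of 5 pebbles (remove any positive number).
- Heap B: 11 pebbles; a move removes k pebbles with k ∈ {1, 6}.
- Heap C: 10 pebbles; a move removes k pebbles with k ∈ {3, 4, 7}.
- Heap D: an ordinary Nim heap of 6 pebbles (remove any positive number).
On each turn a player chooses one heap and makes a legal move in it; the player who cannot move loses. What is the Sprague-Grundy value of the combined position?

3

Heap A is a plain Nim heap of size 5, so its Grundy value is 5.
For heap B, compute g(0), g(1), … with moves {1, 6}:
g(0) = mex{} = 0
g(1) = mex{0} = 1
g(2) = mex{1} = 0
g(3) = mex{0} = 1
g(4) = mex{1} = 0
g(5) = mex{0} = 1
g(6) = mex{0,1} = 2
g(7) = mex{1,2} = 0
g(8) = mex{0} = 1
g(9) = mex{1} = 0
g(10) = mex{0} = 1
g(11) = mex{1} = 0
So g(11) = 0.
Grundy values for heap C (subtraction set {3, 4, 7}):
g(0) = mex{} = 0
g(1) = mex{} = 0
g(2) = mex{} = 0
g(3) = mex{0} = 1
g(4) = mex{0} = 1
g(5) = mex{0} = 1
g(6) = mex{0,1} = 2
g(7) = mex{0,1} = 2
g(8) = mex{0,1} = 2
g(9) = mex{0,1,2} = 3
g(10) = mex{1,2} = 0
So g(10) = 0.
Heap D is a plain Nim heap of size 6, so its Grundy value is 6.
By the Sprague-Grundy theorem, the Grundy value of a sum of independent games is the XOR of the component values.
Combined value = 5 XOR 0 XOR 0 XOR 6 = 3.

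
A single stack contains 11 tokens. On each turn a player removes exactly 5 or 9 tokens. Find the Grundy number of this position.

Build the Grundy sequence with g(k) = mex{g(k−s) : s ∈ {5, 9}, s ≤ k}:
g(0) = mex{} = 0
g(1) = mex{} = 0
g(2) = mex{} = 0
g(3) = mex{} = 0
g(4) = mex{} = 0
g(5) = mex{0} = 1
g(6) = mex{0} = 1
g(7) = mex{0} = 1
g(8) = mex{0} = 1
g(9) = mex{0} = 1
g(10) = mex{0,1} = 2
g(11) = mex{0,1} = 2
So g(11) = 2.

2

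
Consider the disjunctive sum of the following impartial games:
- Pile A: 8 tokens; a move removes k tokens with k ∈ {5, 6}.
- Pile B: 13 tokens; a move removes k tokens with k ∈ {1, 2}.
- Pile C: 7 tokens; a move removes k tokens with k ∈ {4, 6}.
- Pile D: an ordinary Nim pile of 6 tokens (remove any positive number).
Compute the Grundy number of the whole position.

For pile A, compute g(0), g(1), … with moves {5, 6}:
g(0) = mex{} = 0
g(1) = mex{} = 0
g(2) = mex{} = 0
g(3) = mex{} = 0
g(4) = mex{} = 0
g(5) = mex{0} = 1
g(6) = mex{0} = 1
g(7) = mex{0} = 1
g(8) = mex{0} = 1
So g(8) = 1.
For pile B, compute g(0), g(1), … with moves {1, 2}:
g(0) = mex{} = 0
g(1) = mex{0} = 1
g(2) = mex{0,1} = 2
g(3) = mex{1,2} = 0
g(4) = mex{0,2} = 1
g(5) = mex{0,1} = 2
g(6) = mex{1,2} = 0
g(7) = mex{0,2} = 1
g(8) = mex{0,1} = 2
g(9) = mex{1,2} = 0
g(10) = mex{0,2} = 1
g(11) = mex{0,1} = 2
g(12) = mex{1,2} = 0
g(13) = mex{0,2} = 1
So g(13) = 1.
Grundy values for pile C (subtraction set {4, 6}):
k:     0  1  2  3  4  5  6  7
g(k):  0  0  0  0  1  1  1  1
So g(7) = 1.
Pile D is a plain Nim pile of size 6, so its Grundy value is 6.
By the Sprague-Grundy theorem, the Grundy value of a sum of independent games is the XOR of the component values.
Combined value = 1 XOR 1 XOR 1 XOR 6 = 7.

7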